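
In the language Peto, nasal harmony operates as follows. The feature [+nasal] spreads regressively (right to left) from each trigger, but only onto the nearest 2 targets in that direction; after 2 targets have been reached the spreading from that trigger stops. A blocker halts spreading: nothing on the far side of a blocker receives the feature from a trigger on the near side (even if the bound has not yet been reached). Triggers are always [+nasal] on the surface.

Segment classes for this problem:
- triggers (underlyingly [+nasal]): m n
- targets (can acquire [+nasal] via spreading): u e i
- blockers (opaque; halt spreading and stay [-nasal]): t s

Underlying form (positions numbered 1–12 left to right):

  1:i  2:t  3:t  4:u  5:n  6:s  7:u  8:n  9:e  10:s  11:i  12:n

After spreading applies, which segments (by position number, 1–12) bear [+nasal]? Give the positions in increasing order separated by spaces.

From /n/ at 5 leftward: 4 /u/ → [+nasal]; 3 /t/ blocks.
From /n/ at 8 leftward: 7 /u/ → [+nasal]; 6 /s/ blocks.
From /n/ at 12 leftward: 11 /i/ → [+nasal]; 10 /s/ blocks.
Targets with no active source: positions 1 9 stay [-nasal].

4 5 7 8 11 12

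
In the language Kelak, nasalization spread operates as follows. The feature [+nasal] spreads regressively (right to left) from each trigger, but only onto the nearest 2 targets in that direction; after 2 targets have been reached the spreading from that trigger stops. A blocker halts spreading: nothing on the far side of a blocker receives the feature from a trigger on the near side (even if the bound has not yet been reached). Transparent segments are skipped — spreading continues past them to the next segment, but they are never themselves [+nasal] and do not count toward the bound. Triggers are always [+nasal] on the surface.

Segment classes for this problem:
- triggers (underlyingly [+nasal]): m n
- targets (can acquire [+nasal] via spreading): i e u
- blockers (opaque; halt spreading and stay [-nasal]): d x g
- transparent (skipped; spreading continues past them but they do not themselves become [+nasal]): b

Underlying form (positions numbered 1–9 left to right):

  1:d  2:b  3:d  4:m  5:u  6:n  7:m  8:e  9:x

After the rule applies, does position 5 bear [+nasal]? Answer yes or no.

From /m/ at 4 leftward: 3 /d/ blocks.
From /n/ at 6 leftward: 5 /u/ → [+nasal]; 4 /m/ is itself a trigger — this domain ends here.
From /m/ at 7 leftward: 6 /n/ is itself a trigger — this domain ends here.
Target with no active source: position 8 stays [-nasal].
[+nasal] positions on the surface: 4 5 6 7.

yes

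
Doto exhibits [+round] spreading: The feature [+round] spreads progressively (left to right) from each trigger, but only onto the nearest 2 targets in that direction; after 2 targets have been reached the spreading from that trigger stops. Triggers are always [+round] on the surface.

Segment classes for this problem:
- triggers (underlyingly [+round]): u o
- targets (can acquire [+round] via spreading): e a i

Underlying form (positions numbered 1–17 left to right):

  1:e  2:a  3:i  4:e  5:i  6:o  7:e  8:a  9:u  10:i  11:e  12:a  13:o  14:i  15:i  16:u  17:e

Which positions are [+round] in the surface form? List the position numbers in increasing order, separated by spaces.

6 7 8 9 10 11 13 14 15 16 17

From /o/ at 6 rightward: 7 /e/ → [+round]; 8 /a/ → [+round]; bound reached.
From /u/ at 9 rightward: 10 /i/ → [+round]; 11 /e/ → [+round]; bound reached.
From /o/ at 13 rightward: 14 /i/ → [+round]; 15 /i/ → [+round]; bound reached.
From /u/ at 16 rightward: 17 /e/ → [+round]; word edge.
Targets with no active source: positions 1 2 3 4 5 12 stay [-round].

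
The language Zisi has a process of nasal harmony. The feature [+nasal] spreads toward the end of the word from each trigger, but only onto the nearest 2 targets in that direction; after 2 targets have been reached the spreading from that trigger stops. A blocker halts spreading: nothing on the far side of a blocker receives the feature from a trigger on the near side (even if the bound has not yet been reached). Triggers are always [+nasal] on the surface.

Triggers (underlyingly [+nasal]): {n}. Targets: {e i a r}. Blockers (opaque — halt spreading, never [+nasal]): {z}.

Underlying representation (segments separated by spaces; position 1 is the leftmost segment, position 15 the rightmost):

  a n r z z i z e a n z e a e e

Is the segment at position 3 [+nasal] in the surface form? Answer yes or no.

yes

From /n/ at 2 rightward: 3 /r/ → [+nasal]; 4 /z/ blocks.
From /n/ at 10 rightward: 11 /z/ blocks.
Targets with no active source: positions 1 6 8 9 12 13 14 15 stay [-nasal].
[+nasal] positions on the surface: 2 3 10.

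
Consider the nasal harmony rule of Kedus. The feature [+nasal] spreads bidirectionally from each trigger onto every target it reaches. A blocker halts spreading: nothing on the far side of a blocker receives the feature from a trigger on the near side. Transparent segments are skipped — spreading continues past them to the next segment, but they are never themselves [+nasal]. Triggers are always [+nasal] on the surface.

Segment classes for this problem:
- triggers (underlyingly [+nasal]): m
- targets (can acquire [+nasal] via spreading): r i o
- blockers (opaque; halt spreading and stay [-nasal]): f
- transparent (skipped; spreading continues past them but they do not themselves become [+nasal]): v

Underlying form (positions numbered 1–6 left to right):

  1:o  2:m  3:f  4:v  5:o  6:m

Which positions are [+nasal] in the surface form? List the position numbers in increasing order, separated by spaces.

1 2 5 6

From /m/ at 2 rightward: 3 /f/ blocks.
From /m/ at 2 leftward: 1 /o/ → [+nasal]; word edge.
From /m/ at 6 rightward: word edge.
From /m/ at 6 leftward: 5 /o/ → [+nasal]; 4 /v/ transparent; 3 /f/ blocks.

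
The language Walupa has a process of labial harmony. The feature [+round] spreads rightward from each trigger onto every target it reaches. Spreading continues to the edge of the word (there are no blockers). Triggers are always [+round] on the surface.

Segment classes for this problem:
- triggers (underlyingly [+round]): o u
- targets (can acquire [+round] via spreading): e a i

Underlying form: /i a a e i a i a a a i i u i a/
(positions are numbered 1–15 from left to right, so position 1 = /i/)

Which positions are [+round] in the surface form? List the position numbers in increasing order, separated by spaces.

13 14 15

From /u/ at 13 rightward: 14 /i/ → [+round]; 15 /a/ → [+round]; word edge.
Targets with no active source: positions 1 2 3 4 5 6 7 8 9 10 11 12 stay [-round].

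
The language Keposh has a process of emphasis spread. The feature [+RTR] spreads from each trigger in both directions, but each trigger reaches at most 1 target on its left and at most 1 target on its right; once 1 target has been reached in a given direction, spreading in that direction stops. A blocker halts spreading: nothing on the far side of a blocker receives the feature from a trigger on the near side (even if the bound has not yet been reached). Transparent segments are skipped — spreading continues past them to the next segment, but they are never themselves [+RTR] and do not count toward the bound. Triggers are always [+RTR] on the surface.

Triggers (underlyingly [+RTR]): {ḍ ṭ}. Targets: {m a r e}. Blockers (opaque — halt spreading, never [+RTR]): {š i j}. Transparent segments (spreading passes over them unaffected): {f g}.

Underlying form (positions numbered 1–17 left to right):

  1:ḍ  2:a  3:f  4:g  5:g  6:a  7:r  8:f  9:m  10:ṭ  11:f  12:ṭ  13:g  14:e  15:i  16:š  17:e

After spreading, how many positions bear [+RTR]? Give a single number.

From /ḍ/ at 1 rightward: 2 /a/ → [+RTR]; bound reached.
From /ḍ/ at 1 leftward: word edge.
From /ṭ/ at 10 rightward: 11 /f/ transparent; 12 /ṭ/ is itself a trigger — this domain ends here.
From /ṭ/ at 10 leftward: 9 /m/ → [+RTR]; bound reached.
From /ṭ/ at 12 rightward: 13 /g/ transparent; 14 /e/ → [+RTR]; bound reached.
From /ṭ/ at 12 leftward: 11 /f/ transparent; 10 /ṭ/ is itself a trigger — this domain ends here.
Targets with no active source: positions 6 7 17 stay [-emphatic].
[+RTR] positions on the surface: 1 2 9 10 12 14.

6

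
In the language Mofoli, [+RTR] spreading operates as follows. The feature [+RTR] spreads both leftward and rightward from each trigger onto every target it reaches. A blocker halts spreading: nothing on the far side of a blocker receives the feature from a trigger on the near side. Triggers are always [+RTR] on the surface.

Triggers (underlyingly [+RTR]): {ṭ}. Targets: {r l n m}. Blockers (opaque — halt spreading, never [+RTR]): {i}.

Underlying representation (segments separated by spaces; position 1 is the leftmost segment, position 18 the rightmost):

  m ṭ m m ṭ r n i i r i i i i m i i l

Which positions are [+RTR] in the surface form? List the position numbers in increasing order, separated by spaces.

From /ṭ/ at 2 rightward: 3 /m/ → [+RTR]; 4 /m/ → [+RTR]; 5 /ṭ/ is itself a trigger — this domain ends here.
From /ṭ/ at 2 leftward: 1 /m/ → [+RTR]; word edge.
From /ṭ/ at 5 rightward: 6 /r/ → [+RTR]; 7 /n/ → [+RTR]; 8 /i/ blocks.
From /ṭ/ at 5 leftward: 4 /m/ → [+RTR]; 3 /m/ → [+RTR]; 2 /ṭ/ is itself a trigger — this domain ends here.
Targets with no active source: positions 10 15 18 stay [-emphatic].

1 2 3 4 5 6 7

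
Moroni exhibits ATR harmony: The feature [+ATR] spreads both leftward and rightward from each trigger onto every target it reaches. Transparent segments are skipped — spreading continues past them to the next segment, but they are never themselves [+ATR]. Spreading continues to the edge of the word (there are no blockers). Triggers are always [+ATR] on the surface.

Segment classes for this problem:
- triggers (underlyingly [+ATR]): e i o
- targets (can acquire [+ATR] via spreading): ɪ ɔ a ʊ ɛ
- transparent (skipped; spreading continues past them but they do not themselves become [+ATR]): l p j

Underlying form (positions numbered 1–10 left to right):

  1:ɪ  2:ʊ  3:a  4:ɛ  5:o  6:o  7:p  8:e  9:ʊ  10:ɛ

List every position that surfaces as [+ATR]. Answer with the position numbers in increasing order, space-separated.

1 2 3 4 5 6 8 9 10

From /o/ at 5 rightward: 6 /o/ is itself a trigger — this domain ends here.
From /o/ at 5 leftward: 4 /ɛ/ → [+ATR]; 3 /a/ → [+ATR]; 2 /ʊ/ → [+ATR]; 1 /ɪ/ → [+ATR]; word edge.
From /o/ at 6 rightward: 7 /p/ transparent; 8 /e/ is itself a trigger — this domain ends here.
From /o/ at 6 leftward: 5 /o/ is itself a trigger — this domain ends here.
From /e/ at 8 rightward: 9 /ʊ/ → [+ATR]; 10 /ɛ/ → [+ATR]; word edge.
From /e/ at 8 leftward: 7 /p/ transparent; 6 /o/ is itself a trigger — this domain ends here.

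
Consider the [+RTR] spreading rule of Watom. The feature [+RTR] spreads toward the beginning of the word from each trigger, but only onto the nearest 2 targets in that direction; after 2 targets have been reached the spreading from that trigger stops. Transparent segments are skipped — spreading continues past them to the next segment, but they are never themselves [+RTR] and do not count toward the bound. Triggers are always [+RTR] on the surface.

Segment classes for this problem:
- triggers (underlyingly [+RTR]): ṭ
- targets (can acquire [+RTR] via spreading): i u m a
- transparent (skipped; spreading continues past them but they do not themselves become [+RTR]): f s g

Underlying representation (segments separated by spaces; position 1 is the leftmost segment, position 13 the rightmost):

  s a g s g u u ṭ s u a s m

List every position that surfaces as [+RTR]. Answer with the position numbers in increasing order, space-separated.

From /ṭ/ at 8 leftward: 7 /u/ → [+RTR]; 6 /u/ → [+RTR]; bound reached.
Targets with no active source: positions 2 10 11 13 stay [-emphatic].

6 7 8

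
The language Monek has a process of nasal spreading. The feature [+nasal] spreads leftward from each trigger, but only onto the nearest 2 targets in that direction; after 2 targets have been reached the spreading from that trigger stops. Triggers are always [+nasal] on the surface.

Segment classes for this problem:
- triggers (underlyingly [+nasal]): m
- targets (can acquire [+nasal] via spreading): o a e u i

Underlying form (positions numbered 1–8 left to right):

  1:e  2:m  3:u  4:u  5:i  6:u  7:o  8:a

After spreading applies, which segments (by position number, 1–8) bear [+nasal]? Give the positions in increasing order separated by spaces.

1 2

From /m/ at 2 leftward: 1 /e/ → [+nasal]; word edge.
Targets with no active source: positions 3 4 5 6 7 8 stay [-nasal].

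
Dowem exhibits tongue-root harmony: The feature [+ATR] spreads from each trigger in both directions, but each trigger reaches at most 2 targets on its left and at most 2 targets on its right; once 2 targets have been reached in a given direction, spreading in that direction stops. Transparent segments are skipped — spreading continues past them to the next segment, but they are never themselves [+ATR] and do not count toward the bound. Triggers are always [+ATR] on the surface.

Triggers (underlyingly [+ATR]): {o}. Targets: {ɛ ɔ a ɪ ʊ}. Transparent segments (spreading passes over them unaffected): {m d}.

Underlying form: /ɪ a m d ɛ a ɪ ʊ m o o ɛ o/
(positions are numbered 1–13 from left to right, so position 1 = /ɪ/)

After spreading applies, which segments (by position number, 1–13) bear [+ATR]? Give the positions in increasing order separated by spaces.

7 8 10 11 12 13

From /o/ at 10 rightward: 11 /o/ is itself a trigger — this domain ends here.
From /o/ at 10 leftward: 9 /m/ transparent; 8 /ʊ/ → [+ATR]; 7 /ɪ/ → [+ATR]; bound reached.
From /o/ at 11 rightward: 12 /ɛ/ → [+ATR]; 13 /o/ is itself a trigger — this domain ends here.
From /o/ at 11 leftward: 10 /o/ is itself a trigger — this domain ends here.
From /o/ at 13 rightward: word edge.
From /o/ at 13 leftward: 12 /ɛ/ → [+ATR]; 11 /o/ is itself a trigger — this domain ends here.
Targets with no active source: positions 1 2 5 6 stay [-ATR].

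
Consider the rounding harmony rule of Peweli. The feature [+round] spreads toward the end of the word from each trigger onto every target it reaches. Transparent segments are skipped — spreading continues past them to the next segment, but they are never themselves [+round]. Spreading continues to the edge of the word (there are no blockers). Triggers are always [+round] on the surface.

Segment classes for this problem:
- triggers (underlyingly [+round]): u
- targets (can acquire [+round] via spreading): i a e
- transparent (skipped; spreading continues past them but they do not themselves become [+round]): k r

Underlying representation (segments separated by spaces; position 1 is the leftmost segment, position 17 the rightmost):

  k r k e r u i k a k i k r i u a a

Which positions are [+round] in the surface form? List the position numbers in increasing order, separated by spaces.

From /u/ at 6 rightward: 7 /i/ → [+round]; 8 /k/ transparent; 9 /a/ → [+round]; 10 /k/ transparent; 11 /i/ → [+round]; 12 /k/ transparent; 13 /r/ transparent; 14 /i/ → [+round]; 15 /u/ is itself a trigger — this domain ends here.
From /u/ at 15 rightward: 16 /a/ → [+round]; 17 /a/ → [+round]; word edge.
Target with no active source: position 4 stays [-round].

6 7 9 11 14 15 16 17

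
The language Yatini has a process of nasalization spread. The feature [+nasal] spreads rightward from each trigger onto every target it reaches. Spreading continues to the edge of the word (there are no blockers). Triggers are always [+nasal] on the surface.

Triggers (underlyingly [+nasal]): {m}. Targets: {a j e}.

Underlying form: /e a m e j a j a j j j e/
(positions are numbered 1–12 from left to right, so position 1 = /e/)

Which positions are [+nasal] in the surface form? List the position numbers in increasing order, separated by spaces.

From /m/ at 3 rightward: 4 /e/ → [+nasal]; 5 /j/ → [+nasal]; 6 /a/ → [+nasal]; 7 /j/ → [+nasal]; 8 /a/ → [+nasal]; 9 /j/ → [+nasal]; 10 /j/ → [+nasal]; 11 /j/ → [+nasal]; 12 /e/ → [+nasal]; word edge.
Targets with no active source: positions 1 2 stay [-nasal].

3 4 5 6 7 8 9 10 11 12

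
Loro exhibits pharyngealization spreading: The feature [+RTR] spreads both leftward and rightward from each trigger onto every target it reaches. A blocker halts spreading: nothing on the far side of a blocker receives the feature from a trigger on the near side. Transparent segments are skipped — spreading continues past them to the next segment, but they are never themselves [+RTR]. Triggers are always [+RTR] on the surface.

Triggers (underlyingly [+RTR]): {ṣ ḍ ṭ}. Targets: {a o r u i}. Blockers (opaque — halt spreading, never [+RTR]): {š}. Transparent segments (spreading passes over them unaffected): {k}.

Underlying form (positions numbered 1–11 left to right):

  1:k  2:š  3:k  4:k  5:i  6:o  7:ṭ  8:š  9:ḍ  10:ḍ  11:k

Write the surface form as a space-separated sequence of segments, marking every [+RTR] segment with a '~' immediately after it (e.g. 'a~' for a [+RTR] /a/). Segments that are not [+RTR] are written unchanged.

k š k k i~ o~ ṭ~ š ḍ~ ḍ~ k

From /ṭ/ at 7 rightward: 8 /š/ blocks.
From /ṭ/ at 7 leftward: 6 /o/ → [+RTR]; 5 /i/ → [+RTR]; 4 /k/ transparent; 3 /k/ transparent; 2 /š/ blocks.
From /ḍ/ at 9 rightward: 10 /ḍ/ is itself a trigger — this domain ends here.
From /ḍ/ at 9 leftward: 8 /š/ blocks.
From /ḍ/ at 10 rightward: 11 /k/ transparent; word edge.
From /ḍ/ at 10 leftward: 9 /ḍ/ is itself a trigger — this domain ends here.
[+RTR] positions on the surface: 5 6 7 9 10.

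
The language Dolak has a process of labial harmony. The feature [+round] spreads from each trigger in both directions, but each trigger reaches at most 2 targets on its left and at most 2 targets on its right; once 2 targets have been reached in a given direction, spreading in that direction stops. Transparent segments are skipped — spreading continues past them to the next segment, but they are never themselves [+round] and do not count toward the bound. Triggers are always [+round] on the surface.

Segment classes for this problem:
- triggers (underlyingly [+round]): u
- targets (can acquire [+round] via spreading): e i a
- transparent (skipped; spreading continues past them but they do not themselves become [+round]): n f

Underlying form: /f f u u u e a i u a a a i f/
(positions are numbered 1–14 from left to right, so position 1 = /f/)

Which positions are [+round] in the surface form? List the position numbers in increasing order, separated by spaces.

3 4 5 6 7 8 9 10 11

From /u/ at 3 rightward: 4 /u/ is itself a trigger — this domain ends here.
From /u/ at 3 leftward: 2 /f/ transparent; 1 /f/ transparent; word edge.
From /u/ at 4 rightward: 5 /u/ is itself a trigger — this domain ends here.
From /u/ at 4 leftward: 3 /u/ is itself a trigger — this domain ends here.
From /u/ at 5 rightward: 6 /e/ → [+round]; 7 /a/ → [+round]; bound reached.
From /u/ at 5 leftward: 4 /u/ is itself a trigger — this domain ends here.
From /u/ at 9 rightward: 10 /a/ → [+round]; 11 /a/ → [+round]; bound reached.
From /u/ at 9 leftward: 8 /i/ → [+round]; 7 /a/ → [+round]; bound reached.
Targets with no active source: positions 12 13 stay [-round].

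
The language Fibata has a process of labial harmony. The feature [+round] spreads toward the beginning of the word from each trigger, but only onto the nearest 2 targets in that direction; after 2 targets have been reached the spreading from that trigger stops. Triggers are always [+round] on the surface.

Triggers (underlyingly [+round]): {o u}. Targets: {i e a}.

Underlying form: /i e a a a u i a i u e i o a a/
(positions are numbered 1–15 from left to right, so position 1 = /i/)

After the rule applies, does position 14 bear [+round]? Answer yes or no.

From /u/ at 6 leftward: 5 /a/ → [+round]; 4 /a/ → [+round]; bound reached.
From /u/ at 10 leftward: 9 /i/ → [+round]; 8 /a/ → [+round]; bound reached.
From /o/ at 13 leftward: 12 /i/ → [+round]; 11 /e/ → [+round]; bound reached.
Targets with no active source: positions 1 2 3 7 14 15 stay [-round].
[+round] positions on the surface: 4 5 6 8 9 10 11 12 13.

no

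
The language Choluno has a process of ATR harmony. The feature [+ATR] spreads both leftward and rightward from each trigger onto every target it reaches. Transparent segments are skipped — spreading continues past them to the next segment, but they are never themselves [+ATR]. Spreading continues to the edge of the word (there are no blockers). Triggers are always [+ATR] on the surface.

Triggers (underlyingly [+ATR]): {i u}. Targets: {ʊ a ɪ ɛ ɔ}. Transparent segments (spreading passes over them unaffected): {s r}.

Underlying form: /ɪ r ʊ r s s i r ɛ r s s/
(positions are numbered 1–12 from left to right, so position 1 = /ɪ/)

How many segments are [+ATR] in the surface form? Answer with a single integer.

4

From /i/ at 7 rightward: 8 /r/ transparent; 9 /ɛ/ → [+ATR]; 10 /r/ transparent; 11 /s/ transparent; 12 /s/ transparent; word edge.
From /i/ at 7 leftward: 6 /s/ transparent; 5 /s/ transparent; 4 /r/ transparent; 3 /ʊ/ → [+ATR]; 2 /r/ transparent; 1 /ɪ/ → [+ATR]; word edge.
[+ATR] positions on the surface: 1 3 7 9.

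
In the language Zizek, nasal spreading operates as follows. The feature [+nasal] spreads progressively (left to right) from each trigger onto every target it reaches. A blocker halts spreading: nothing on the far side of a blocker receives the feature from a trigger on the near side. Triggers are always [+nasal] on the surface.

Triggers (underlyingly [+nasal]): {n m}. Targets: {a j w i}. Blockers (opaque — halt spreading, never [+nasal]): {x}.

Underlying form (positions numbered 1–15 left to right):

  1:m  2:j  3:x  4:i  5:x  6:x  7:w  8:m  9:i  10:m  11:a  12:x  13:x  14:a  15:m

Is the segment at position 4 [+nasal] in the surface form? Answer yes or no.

no

From /m/ at 1 rightward: 2 /j/ → [+nasal]; 3 /x/ blocks.
From /m/ at 8 rightward: 9 /i/ → [+nasal]; 10 /m/ is itself a trigger — this domain ends here.
From /m/ at 10 rightward: 11 /a/ → [+nasal]; 12 /x/ blocks.
From /m/ at 15 rightward: word edge.
Targets with no active source: positions 4 7 14 stay [-nasal].
[+nasal] positions on the surface: 1 2 8 9 10 11 15.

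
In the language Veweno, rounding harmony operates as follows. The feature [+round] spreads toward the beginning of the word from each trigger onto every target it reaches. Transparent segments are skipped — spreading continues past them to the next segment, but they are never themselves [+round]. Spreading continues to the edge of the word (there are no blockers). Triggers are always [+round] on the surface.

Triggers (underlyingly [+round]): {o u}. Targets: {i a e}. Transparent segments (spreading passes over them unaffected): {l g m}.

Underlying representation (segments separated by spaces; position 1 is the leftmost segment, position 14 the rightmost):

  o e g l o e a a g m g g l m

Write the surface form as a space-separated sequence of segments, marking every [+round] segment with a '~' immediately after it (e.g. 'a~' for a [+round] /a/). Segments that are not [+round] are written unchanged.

o~ e~ g l o~ e a a g m g g l m

From /o/ at 1 leftward: word edge.
From /o/ at 5 leftward: 4 /l/ transparent; 3 /g/ transparent; 2 /e/ → [+round]; 1 /o/ is itself a trigger — this domain ends here.
Targets with no active source: positions 6 7 8 stay [-round].
[+round] positions on the surface: 1 2 5.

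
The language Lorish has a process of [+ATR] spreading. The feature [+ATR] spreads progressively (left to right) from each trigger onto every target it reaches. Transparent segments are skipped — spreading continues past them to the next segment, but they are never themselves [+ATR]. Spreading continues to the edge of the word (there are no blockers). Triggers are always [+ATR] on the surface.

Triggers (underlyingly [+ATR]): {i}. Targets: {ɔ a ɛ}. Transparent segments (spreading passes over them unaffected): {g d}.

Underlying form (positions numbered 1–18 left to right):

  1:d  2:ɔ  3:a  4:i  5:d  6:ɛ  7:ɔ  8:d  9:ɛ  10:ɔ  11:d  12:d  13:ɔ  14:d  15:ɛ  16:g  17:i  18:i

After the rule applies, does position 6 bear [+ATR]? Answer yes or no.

From /i/ at 4 rightward: 5 /d/ transparent; 6 /ɛ/ → [+ATR]; 7 /ɔ/ → [+ATR]; 8 /d/ transparent; 9 /ɛ/ → [+ATR]; 10 /ɔ/ → [+ATR]; 11 /d/ transparent; 12 /d/ transparent; 13 /ɔ/ → [+ATR]; 14 /d/ transparent; 15 /ɛ/ → [+ATR]; 16 /g/ transparent; 17 /i/ is itself a trigger — this domain ends here.
From /i/ at 17 rightward: 18 /i/ is itself a trigger — this domain ends here.
From /i/ at 18 rightward: word edge.
Targets with no active source: positions 2 3 stay [-ATR].
[+ATR] positions on the surface: 4 6 7 9 10 13 15 17 18.

yes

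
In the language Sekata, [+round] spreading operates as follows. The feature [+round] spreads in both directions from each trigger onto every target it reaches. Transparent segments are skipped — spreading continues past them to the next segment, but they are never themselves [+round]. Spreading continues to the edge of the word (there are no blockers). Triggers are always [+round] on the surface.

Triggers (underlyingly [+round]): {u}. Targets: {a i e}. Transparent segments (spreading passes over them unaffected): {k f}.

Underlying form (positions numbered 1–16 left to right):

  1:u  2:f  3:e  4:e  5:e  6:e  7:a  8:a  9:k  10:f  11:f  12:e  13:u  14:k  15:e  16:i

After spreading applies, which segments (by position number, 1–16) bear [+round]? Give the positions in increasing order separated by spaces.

From /u/ at 1 rightward: 2 /f/ transparent; 3 /e/ → [+round]; 4 /e/ → [+round]; 5 /e/ → [+round]; 6 /e/ → [+round]; 7 /a/ → [+round]; 8 /a/ → [+round]; 9 /k/ transparent; 10 /f/ transparent; 11 /f/ transparent; 12 /e/ → [+round]; 13 /u/ is itself a trigger — this domain ends here.
From /u/ at 1 leftward: word edge.
From /u/ at 13 rightward: 14 /k/ transparent; 15 /e/ → [+round]; 16 /i/ → [+round]; word edge.
From /u/ at 13 leftward: 12 /e/ → [+round]; 11 /f/ transparent; 10 /f/ transparent; 9 /k/ transparent; 8 /a/ → [+round]; 7 /a/ → [+round]; 6 /e/ → [+round]; 5 /e/ → [+round]; 4 /e/ → [+round]; 3 /e/ → [+round]; 2 /f/ transparent; 1 /u/ is itself a trigger — this domain ends here.

1 3 4 5 6 7 8 12 13 15 16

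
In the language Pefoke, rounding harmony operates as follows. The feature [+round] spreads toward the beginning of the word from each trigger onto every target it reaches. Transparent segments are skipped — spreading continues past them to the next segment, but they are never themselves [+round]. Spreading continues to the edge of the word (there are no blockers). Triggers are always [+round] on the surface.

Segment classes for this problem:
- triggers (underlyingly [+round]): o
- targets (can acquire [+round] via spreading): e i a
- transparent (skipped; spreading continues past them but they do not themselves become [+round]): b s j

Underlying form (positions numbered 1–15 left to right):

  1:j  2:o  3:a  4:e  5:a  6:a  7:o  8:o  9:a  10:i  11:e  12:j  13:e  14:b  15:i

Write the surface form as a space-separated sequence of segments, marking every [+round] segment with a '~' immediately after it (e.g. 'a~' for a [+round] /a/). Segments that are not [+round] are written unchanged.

From /o/ at 2 leftward: 1 /j/ transparent; word edge.
From /o/ at 7 leftward: 6 /a/ → [+round]; 5 /a/ → [+round]; 4 /e/ → [+round]; 3 /a/ → [+round]; 2 /o/ is itself a trigger — this domain ends here.
From /o/ at 8 leftward: 7 /o/ is itself a trigger — this domain ends here.
Targets with no active source: positions 9 10 11 13 15 stay [-round].
[+round] positions on the surface: 2 3 4 5 6 7 8.

j o~ a~ e~ a~ a~ o~ o~ a i e j e b i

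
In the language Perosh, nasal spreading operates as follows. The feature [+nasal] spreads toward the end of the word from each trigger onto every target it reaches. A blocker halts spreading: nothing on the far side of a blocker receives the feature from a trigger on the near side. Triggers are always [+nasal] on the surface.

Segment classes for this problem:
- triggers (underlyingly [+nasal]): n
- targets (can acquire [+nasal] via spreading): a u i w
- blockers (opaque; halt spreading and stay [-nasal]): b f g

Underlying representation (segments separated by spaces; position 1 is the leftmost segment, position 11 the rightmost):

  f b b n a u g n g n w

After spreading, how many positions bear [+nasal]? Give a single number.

6

From /n/ at 4 rightward: 5 /a/ → [+nasal]; 6 /u/ → [+nasal]; 7 /g/ blocks.
From /n/ at 8 rightward: 9 /g/ blocks.
From /n/ at 10 rightward: 11 /w/ → [+nasal]; word edge.
[+nasal] positions on the surface: 4 5 6 8 10 11.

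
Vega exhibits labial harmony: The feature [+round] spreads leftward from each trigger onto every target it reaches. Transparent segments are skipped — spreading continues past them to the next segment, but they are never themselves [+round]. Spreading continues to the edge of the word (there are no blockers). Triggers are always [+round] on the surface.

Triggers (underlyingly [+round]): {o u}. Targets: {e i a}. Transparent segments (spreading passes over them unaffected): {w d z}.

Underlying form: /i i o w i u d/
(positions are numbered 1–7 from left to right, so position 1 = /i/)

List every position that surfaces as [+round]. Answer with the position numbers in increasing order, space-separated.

From /o/ at 3 leftward: 2 /i/ → [+round]; 1 /i/ → [+round]; word edge.
From /u/ at 6 leftward: 5 /i/ → [+round]; 4 /w/ transparent; 3 /o/ is itself a trigger — this domain ends here.

1 2 3 5 6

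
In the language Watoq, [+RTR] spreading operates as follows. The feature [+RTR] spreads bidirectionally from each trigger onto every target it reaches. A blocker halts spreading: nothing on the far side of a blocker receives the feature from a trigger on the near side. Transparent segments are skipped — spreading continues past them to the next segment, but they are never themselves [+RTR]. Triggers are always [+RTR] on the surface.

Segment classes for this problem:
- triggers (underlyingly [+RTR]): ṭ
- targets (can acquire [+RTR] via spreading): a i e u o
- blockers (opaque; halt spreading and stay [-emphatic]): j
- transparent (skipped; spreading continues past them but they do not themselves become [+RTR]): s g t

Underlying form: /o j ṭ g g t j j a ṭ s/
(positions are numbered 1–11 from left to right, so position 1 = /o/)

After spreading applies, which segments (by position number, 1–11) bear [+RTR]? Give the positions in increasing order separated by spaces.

3 9 10

From /ṭ/ at 3 rightward: 4 /g/ transparent; 5 /g/ transparent; 6 /t/ transparent; 7 /j/ blocks.
From /ṭ/ at 3 leftward: 2 /j/ blocks.
From /ṭ/ at 10 rightward: 11 /s/ transparent; word edge.
From /ṭ/ at 10 leftward: 9 /a/ → [+RTR]; 8 /j/ blocks.
Target with no active source: position 1 stays [-emphatic].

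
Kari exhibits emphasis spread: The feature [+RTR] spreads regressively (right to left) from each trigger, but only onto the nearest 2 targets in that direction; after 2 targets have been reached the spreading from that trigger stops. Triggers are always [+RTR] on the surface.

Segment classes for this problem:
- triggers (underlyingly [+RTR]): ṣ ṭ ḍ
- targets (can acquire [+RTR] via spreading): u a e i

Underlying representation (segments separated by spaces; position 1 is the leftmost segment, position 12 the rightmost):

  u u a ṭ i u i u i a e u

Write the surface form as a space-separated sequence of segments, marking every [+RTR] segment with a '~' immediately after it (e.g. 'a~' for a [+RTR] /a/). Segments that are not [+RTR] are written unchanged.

From /ṭ/ at 4 leftward: 3 /a/ → [+RTR]; 2 /u/ → [+RTR]; bound reached.
Targets with no active source: positions 1 5 6 7 8 9 10 11 12 stay [-emphatic].
[+RTR] positions on the surface: 2 3 4.

u u~ a~ ṭ~ i u i u i a e u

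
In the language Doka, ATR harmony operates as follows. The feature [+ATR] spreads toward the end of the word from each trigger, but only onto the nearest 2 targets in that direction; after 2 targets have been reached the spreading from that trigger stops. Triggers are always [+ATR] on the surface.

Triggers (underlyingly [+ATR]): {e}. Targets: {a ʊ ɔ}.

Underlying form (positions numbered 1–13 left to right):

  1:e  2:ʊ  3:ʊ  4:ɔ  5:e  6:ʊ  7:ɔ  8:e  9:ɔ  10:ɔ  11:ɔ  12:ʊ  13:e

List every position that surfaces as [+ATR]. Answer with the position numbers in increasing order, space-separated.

From /e/ at 1 rightward: 2 /ʊ/ → [+ATR]; 3 /ʊ/ → [+ATR]; bound reached.
From /e/ at 5 rightward: 6 /ʊ/ → [+ATR]; 7 /ɔ/ → [+ATR]; bound reached.
From /e/ at 8 rightward: 9 /ɔ/ → [+ATR]; 10 /ɔ/ → [+ATR]; bound reached.
From /e/ at 13 rightward: word edge.
Targets with no active source: positions 4 11 12 stay [-ATR].

1 2 3 5 6 7 8 9 10 13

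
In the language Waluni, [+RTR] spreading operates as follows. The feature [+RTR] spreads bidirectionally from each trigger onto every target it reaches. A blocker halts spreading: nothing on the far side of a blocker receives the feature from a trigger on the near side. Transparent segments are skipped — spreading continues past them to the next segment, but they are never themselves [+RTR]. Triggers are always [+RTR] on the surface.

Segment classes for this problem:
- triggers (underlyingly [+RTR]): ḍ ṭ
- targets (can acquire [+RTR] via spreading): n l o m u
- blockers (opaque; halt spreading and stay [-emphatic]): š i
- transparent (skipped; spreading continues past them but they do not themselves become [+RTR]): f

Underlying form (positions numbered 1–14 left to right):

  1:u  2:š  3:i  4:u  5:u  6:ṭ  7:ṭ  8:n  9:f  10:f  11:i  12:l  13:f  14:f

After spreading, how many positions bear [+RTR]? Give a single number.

5

From /ṭ/ at 6 rightward: 7 /ṭ/ is itself a trigger — this domain ends here.
From /ṭ/ at 6 leftward: 5 /u/ → [+RTR]; 4 /u/ → [+RTR]; 3 /i/ blocks.
From /ṭ/ at 7 rightward: 8 /n/ → [+RTR]; 9 /f/ transparent; 10 /f/ transparent; 11 /i/ blocks.
From /ṭ/ at 7 leftward: 6 /ṭ/ is itself a trigger — this domain ends here.
Targets with no active source: positions 1 12 stay [-emphatic].
[+RTR] positions on the surface: 4 5 6 7 8.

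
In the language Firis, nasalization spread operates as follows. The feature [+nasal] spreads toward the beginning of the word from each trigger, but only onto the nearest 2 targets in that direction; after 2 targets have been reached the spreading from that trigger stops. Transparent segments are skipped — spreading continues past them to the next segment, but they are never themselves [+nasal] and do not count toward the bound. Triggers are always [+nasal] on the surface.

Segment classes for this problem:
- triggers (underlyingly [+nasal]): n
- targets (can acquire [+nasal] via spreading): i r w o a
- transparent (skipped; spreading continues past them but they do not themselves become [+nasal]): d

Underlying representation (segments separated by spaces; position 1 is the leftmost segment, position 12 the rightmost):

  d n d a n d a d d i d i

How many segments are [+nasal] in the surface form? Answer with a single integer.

3

From /n/ at 2 leftward: 1 /d/ transparent; word edge.
From /n/ at 5 leftward: 4 /a/ → [+nasal]; 3 /d/ transparent; 2 /n/ is itself a trigger — this domain ends here.
Targets with no active source: positions 7 10 12 stay [-nasal].
[+nasal] positions on the surface: 2 4 5.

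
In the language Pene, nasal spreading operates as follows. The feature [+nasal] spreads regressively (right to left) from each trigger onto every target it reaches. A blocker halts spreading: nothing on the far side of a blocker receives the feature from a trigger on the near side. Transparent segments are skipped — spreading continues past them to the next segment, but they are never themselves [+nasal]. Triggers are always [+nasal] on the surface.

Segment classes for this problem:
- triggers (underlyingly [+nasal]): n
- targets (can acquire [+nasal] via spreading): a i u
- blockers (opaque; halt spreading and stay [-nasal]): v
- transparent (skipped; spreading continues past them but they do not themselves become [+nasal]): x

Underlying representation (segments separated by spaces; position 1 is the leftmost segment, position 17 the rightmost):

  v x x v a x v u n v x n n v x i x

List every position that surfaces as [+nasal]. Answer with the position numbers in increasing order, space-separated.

8 9 12 13

From /n/ at 9 leftward: 8 /u/ → [+nasal]; 7 /v/ blocks.
From /n/ at 12 leftward: 11 /x/ transparent; 10 /v/ blocks.
From /n/ at 13 leftward: 12 /n/ is itself a trigger — this domain ends here.
Targets with no active source: positions 5 16 stay [-nasal].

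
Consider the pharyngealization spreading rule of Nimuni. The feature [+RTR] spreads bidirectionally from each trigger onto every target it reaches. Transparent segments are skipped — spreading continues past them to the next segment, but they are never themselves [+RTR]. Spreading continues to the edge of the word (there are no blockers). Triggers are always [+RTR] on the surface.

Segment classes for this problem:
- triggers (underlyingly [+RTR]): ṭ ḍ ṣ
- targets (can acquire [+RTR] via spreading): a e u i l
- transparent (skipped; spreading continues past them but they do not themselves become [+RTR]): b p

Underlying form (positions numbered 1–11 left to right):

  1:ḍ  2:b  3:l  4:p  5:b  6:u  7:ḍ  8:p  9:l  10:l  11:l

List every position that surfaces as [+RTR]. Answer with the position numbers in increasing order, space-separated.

1 3 6 7 9 10 11

From /ḍ/ at 1 rightward: 2 /b/ transparent; 3 /l/ → [+RTR]; 4 /p/ transparent; 5 /b/ transparent; 6 /u/ → [+RTR]; 7 /ḍ/ is itself a trigger — this domain ends here.
From /ḍ/ at 1 leftward: word edge.
From /ḍ/ at 7 rightward: 8 /p/ transparent; 9 /l/ → [+RTR]; 10 /l/ → [+RTR]; 11 /l/ → [+RTR]; word edge.
From /ḍ/ at 7 leftward: 6 /u/ → [+RTR]; 5 /b/ transparent; 4 /p/ transparent; 3 /l/ → [+RTR]; 2 /b/ transparent; 1 /ḍ/ is itself a trigger — this domain ends here.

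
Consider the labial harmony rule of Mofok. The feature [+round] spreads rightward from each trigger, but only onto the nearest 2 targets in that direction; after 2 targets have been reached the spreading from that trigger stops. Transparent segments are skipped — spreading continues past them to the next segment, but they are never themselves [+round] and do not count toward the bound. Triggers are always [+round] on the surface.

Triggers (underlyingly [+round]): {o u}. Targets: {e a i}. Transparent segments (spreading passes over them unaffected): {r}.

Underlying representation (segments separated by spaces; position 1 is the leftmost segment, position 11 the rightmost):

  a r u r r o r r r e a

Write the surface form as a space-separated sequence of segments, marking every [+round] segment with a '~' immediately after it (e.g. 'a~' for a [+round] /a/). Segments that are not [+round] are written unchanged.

a r u~ r r o~ r r r e~ a~

From /u/ at 3 rightward: 4 /r/ transparent; 5 /r/ transparent; 6 /o/ is itself a trigger — this domain ends here.
From /o/ at 6 rightward: 7 /r/ transparent; 8 /r/ transparent; 9 /r/ transparent; 10 /e/ → [+round]; 11 /a/ → [+round]; bound reached.
Target with no active source: position 1 stays [-round].
[+round] positions on the surface: 3 6 10 11.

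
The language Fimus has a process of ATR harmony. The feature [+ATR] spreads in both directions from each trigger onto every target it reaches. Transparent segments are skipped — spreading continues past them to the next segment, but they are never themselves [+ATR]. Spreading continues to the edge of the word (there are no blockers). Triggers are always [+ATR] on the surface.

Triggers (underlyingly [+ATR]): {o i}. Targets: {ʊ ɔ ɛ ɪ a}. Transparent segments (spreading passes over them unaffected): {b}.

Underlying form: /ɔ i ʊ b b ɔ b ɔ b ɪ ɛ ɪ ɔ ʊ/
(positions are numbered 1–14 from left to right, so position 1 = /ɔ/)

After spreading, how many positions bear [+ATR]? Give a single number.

From /i/ at 2 rightward: 3 /ʊ/ → [+ATR]; 4 /b/ transparent; 5 /b/ transparent; 6 /ɔ/ → [+ATR]; 7 /b/ transparent; 8 /ɔ/ → [+ATR]; 9 /b/ transparent; 10 /ɪ/ → [+ATR]; 11 /ɛ/ → [+ATR]; 12 /ɪ/ → [+ATR]; 13 /ɔ/ → [+ATR]; 14 /ʊ/ → [+ATR]; word edge.
From /i/ at 2 leftward: 1 /ɔ/ → [+ATR]; word edge.
[+ATR] positions on the surface: 1 2 3 6 8 10 11 12 13 14.

10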